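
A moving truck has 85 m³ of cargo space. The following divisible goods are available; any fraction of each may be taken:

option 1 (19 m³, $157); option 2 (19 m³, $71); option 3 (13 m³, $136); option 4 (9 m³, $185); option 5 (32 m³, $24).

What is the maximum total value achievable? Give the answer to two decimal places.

567.75

Take in order of value per unit:
- option 4 (185/9 per unit): all 9 → value 185, running total 185.00
- option 3 (136/13 per unit): all 13 → value 136, running total 321.00
- option 1 (157/19 per unit): all 19 → value 157, running total 478.00
- option 2 (71/19 per unit): all 19 → value 71, running total 549.00
- option 5 (24/32 per unit): 25 of 32 → value 25×24/32 = 18.7500, running total 567.75
Total 567.75.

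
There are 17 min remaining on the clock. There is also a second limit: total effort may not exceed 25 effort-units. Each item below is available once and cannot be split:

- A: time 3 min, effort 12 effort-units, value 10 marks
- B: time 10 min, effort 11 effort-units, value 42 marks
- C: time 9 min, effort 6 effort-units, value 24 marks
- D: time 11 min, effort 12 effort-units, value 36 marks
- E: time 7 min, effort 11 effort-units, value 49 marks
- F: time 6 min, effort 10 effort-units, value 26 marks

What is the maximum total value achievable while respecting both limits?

91 marks

Feasible sets respecting both limits:
- B+E: time 17, effort 22, value 91
- E+F: time 13, effort 21, value 75
- C+E: time 16, effort 17, value 73
Best: 91 marks.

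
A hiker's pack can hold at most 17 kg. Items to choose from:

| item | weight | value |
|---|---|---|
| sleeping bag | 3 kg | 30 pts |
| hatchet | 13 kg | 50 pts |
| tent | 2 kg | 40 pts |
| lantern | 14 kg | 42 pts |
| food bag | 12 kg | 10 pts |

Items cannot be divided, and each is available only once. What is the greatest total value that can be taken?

90 pts

Check high-value combinations within 17 kg:
- hatchet+tent: weight 13+2=15, value 50+40=90
- tent+lantern: weight 2+14=16, value 40+42=82
- sleeping bag+hatchet: weight 3+13=16, value 30+50=80
- sleeping bag+tent+food bag: weight 3+2+12=17, value 30+40+10=80
- sleeping bag+lantern: weight 3+14=17, value 30+42=72
Best: 90 pts.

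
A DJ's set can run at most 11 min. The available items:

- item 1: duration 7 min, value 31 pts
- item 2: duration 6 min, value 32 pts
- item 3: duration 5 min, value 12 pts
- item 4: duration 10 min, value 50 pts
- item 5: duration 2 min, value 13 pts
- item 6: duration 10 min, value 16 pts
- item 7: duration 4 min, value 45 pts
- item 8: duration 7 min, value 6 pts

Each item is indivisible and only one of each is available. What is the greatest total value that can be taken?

77 pts

Check high-value combinations within 11 min:
- item 2+item 7: duration 6+4=10, value 32+45=77
- item 1+item 7: duration 7+4=11, value 31+45=76
- item 3+item 5+item 7: duration 5+2+4=11, value 12+13+45=70
Best: 77 pts.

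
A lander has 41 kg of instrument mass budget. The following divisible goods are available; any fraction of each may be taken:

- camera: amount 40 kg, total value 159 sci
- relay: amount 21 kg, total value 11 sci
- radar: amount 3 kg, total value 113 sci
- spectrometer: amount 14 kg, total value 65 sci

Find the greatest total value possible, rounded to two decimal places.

Take in order of value per unit:
- radar (113/3 per unit): all 3 → value 113, running total 113.00
- spectrometer (65/14 per unit): all 14 → value 65, running total 178.00
- camera (159/40 per unit): 24 of 40 → value 24×159/40 = 95.4000, running total 273.40
Total 273.40.

273.40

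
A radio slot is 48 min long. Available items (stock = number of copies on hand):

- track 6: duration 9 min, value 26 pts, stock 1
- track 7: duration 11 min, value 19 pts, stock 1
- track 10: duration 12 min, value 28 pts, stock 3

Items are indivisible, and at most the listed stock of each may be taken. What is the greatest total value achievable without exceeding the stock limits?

110 pts

Best selections within duration 48 and stock limits:
- 1×track 6 + 3×track 10: duration 45, value 110
- 1×track 7 + 3×track 10: duration 47, value 103
- 1×track 6 + 1×track 7 + 2×track 10: duration 44, value 101
- 3×track 10: duration 36, value 84
Best: 110 pts.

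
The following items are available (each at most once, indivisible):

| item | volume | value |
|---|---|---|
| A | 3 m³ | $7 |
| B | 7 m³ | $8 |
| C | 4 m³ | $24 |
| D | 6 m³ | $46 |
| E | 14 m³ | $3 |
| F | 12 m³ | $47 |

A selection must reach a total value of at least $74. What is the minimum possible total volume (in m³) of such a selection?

Subsets with value ≥ 74, sorted by total volume:
- A+C+D: volume 13, value 77
- B+C+D: volume 17, value 78
- D+F: volume 18, value 93
- A+C+F: volume 19, value 78
Minimum volume: 13 m³.

13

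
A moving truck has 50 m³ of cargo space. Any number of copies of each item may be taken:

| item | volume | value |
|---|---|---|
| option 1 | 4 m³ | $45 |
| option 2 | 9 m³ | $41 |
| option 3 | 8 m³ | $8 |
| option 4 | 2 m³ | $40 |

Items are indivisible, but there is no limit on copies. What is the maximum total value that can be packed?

$1000

Best value-per-unit is option 4 at 40/2, and filling with it alone uses volume 25×2=50. No mix of the others beats 25×40 = 1000.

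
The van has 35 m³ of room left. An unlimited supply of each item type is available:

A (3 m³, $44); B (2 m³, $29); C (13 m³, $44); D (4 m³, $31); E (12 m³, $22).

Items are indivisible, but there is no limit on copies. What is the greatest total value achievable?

$513

Best value-per-unit is A at 44/3; filling with it alone gives 11×44 = 484.
Optimal mix: 11×A + 1×B → volume 35, value 513.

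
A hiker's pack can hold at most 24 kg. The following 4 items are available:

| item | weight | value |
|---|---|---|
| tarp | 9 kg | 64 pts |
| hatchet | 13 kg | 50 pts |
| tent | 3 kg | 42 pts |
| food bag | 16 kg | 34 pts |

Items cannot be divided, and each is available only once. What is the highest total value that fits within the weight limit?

Check high-value combinations within 24 kg:
- tarp+hatchet: weight 9+13=22, value 64+50=114
- tarp+tent: weight 9+3=12, value 64+42=106
- hatchet+tent: weight 13+3=16, value 50+42=92
- tent+food bag: weight 3+16=19, value 42+34=76
- tarp: weight 9, value 64
Best: 114 pts.

114 pts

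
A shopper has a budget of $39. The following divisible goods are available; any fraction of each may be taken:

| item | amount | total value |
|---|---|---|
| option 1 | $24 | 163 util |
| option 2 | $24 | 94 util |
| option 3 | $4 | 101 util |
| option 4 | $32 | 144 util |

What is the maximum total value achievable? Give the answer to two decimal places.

313.50

Take in order of value per unit:
- option 3 (101/4 per unit): all 4 → value 101, running total 101.00
- option 1 (163/24 per unit): all 24 → value 163, running total 264.00
- option 4 (144/32 per unit): 11 of 32 → value 11×144/32 = 49.5000, running total 313.50
Total 313.50.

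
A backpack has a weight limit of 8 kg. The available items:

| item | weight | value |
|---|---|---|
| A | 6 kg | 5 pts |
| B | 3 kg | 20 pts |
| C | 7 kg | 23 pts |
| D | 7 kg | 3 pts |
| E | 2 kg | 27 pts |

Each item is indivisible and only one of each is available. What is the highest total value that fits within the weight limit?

Check high-value combinations within 8 kg:
- B+E: weight 3+2=5, value 20+27=47
- A+E: weight 6+2=8, value 5+27=32
- E: weight 2, value 27
Best: 47 pts.

47 pts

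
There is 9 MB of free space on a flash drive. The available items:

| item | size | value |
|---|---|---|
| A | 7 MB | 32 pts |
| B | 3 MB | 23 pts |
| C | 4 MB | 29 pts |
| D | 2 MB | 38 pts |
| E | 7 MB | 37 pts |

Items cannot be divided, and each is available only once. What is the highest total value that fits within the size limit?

90 pts

This is a 0/1 knapsack; check combinations near the capacity.
- B+C+D: size 3+4+2=9, value 23+29+38=90
- D+E: size 2+7=9, value 38+37=75
- A+D: size 7+2=9, value 32+38=70
- C+D: size 4+2=6, value 29+38=67
Best: 90 pts.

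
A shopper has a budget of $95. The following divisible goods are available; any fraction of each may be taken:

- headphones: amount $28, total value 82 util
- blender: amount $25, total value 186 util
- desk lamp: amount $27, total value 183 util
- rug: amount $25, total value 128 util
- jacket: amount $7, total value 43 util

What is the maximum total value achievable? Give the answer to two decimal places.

572.21

Take in order of value per unit:
- blender (186/25 per unit): all 25 → value 186, running total 186.00
- desk lamp (183/27 per unit): all 27 → value 183, running total 369.00
- jacket (43/7 per unit): all 7 → value 43, running total 412.00
- rug (128/25 per unit): all 25 → value 128, running total 540.00
- headphones (82/28 per unit): 11 of 28 → value 11×82/28 = 32.2143, running total 572.21
Total 572.21.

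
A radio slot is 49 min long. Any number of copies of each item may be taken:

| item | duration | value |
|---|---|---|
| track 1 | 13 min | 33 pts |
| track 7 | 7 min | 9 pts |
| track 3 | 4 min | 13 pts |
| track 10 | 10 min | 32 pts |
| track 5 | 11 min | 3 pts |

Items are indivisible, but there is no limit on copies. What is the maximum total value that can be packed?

156 pts

Best value-per-unit is track 3 at 13/4, and filling with it alone uses duration 12×4=48. No mix of the others beats 12×13 = 156.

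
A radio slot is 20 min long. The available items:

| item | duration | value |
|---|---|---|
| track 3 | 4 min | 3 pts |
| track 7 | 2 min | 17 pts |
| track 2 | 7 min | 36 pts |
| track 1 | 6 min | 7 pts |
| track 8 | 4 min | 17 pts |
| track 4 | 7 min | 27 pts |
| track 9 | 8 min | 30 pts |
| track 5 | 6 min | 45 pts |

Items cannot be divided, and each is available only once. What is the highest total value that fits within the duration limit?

115 pts

Check high-value combinations within 20 min:
- track 7+track 2+track 8+track 5: duration 2+7+4+6=19, value 17+36+17+45=115
- track 7+track 8+track 9+track 5: duration 2+4+8+6=20, value 17+17+30+45=109
- track 2+track 4+track 5: duration 7+7+6=20, value 36+27+45=108
- track 7+track 8+track 4+track 5: duration 2+4+7+6=19, value 17+17+27+45=106
Best: 115 pts.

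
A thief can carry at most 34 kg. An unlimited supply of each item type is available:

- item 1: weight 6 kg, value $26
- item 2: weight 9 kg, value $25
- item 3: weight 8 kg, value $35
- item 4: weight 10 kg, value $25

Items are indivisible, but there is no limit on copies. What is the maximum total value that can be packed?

$148

Best value-per-unit is item 3 at 35/8; filling with it alone gives 4×35 = 140.
Optimal mix: 3×item 1 + 2×item 3 → weight 34, value 148.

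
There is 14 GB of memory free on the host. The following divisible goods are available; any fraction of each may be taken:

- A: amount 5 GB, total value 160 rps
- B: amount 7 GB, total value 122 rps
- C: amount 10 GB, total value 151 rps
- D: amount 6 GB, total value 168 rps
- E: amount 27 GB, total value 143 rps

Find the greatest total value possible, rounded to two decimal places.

Take in order of value per unit:
- A (160/5 per unit): all 5 → value 160, running total 160.00
- D (168/6 per unit): all 6 → value 168, running total 328.00
- B (122/7 per unit): 3 of 7 → value 3×122/7 = 52.2857, running total 380.29
Total 380.29.

380.29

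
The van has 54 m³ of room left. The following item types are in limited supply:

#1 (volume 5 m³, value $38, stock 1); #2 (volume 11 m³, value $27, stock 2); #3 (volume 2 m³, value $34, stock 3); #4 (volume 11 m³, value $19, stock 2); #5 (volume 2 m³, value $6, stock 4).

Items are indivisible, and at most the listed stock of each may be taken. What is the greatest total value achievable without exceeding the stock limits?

Top feasible selections:
- 1×#1 + 2×#2 + 3×#3 + 1×#4 + 4×#5: volume 52, value 237
- 1×#1 + 2×#2 + 3×#3 + 1×#4 + 3×#5: volume 50, value 231
Best: $237.

$237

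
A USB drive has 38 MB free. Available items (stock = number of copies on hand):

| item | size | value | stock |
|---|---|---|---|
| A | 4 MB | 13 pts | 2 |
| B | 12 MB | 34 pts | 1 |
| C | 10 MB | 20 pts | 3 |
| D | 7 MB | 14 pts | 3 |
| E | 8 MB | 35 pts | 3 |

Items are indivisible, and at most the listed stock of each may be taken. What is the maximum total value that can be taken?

Best selections within size 38 and stock limits:
- 1×B + 3×E: size 36, value 139
- 1×A + 1×C + 3×E: size 38, value 138
- 2×D + 3×E: size 38, value 133
- 1×A + 1×D + 3×E: size 35, value 132
Best: 139 pts.

139 pts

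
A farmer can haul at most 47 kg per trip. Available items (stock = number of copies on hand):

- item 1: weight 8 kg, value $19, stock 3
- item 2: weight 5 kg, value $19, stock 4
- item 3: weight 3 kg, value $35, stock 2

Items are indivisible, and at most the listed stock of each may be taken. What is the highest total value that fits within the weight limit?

$184

Top feasible selections:
- 2×item 1 + 4×item 2 + 2×item 3: weight 42, value 184
- 3×item 1 + 3×item 2 + 2×item 3: weight 45, value 184
- 3×item 1 + 4×item 2 + 1×item 3: weight 47, value 168
- 1×item 1 + 4×item 2 + 2×item 3: weight 34, value 165
Best: $184.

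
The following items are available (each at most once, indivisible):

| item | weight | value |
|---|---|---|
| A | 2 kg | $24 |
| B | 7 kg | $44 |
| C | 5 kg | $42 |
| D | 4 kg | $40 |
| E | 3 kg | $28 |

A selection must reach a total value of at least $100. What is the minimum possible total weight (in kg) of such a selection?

Subsets with value ≥ 100, sorted by total weight:
- A+C+D: weight 11, value 106
- C+D+E: weight 12, value 110
Minimum weight: 11 kg.

11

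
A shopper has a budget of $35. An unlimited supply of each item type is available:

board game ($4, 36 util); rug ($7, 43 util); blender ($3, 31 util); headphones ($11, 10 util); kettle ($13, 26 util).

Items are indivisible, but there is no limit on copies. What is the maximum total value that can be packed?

351 util

Best value-per-unit is blender at 31/3; filling with it alone gives 11×31 = 341.
Optimal mix: 2×board game + 9×blender → cost 35, value 351.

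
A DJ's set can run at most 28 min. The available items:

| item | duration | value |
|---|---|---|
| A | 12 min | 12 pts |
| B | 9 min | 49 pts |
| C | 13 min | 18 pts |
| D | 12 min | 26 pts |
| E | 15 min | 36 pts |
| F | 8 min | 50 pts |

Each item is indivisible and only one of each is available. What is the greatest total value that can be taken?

This is a 0/1 knapsack; check combinations near the capacity.
- B+F: duration 9+8=17, value 49+50=99
- E+F: duration 15+8=23, value 36+50=86
- B+E: duration 9+15=24, value 49+36=85
Best: 99 pts.

99 pts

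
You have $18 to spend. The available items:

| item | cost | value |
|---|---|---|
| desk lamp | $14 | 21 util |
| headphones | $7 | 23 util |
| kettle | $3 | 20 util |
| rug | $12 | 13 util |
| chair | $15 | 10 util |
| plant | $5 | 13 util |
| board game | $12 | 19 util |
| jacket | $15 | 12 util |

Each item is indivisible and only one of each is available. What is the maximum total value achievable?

This is a 0/1 knapsack; check combinations near the capacity.
- headphones+kettle+plant: cost 7+3+5=15, value 23+20+13=56
- headphones+kettle: cost 7+3=10, value 23+20=43
- desk lamp+kettle: cost 14+3=17, value 21+20=41
- kettle+board game: cost 3+12=15, value 20+19=39
- headphones+plant: cost 7+5=12, value 23+13=36
Best: 56 util.

56 util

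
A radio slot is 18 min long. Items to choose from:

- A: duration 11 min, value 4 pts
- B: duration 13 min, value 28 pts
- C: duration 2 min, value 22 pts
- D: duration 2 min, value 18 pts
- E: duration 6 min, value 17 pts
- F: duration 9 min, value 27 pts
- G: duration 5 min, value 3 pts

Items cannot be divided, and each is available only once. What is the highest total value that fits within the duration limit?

Check high-value combinations within 18 min:
- C+D+F+G: duration 2+2+9+5=18, value 22+18+27+3=70
- B+C+D: duration 13+2+2=17, value 28+22+18=68
- C+D+F: duration 2+2+9=13, value 22+18+27=67
Best: 70 pts.

70 pts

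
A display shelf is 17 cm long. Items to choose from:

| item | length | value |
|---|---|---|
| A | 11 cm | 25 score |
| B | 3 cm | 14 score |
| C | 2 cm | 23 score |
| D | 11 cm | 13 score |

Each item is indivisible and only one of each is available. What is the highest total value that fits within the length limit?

62 score

Check high-value combinations within 17 cm:
- A+B+C: length 11+3+2=16, value 25+14+23=62
- B+C+D: length 3+2+11=16, value 14+23+13=50
- A+C: length 11+2=13, value 25+23=48
- A+B: length 11+3=14, value 25+14=39
Best: 62 score.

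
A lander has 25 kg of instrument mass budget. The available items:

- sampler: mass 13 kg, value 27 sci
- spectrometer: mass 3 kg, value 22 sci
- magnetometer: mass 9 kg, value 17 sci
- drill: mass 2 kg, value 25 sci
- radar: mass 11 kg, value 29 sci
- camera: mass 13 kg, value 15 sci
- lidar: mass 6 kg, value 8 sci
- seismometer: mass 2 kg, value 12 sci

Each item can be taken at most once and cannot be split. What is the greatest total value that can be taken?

96 sci

Check high-value combinations within 25 kg:
- spectrometer+drill+radar+lidar+seismometer: mass 3+2+11+6+2=24, value 22+25+29+8+12=96
- spectrometer+magnetometer+drill+radar: mass 3+9+2+11=25, value 22+17+25+29=93
- spectrometer+drill+radar+seismometer: mass 3+2+11+2=18, value 22+25+29+12=88
- sampler+spectrometer+drill+seismometer: mass 13+3+2+2=20, value 27+22+25+12=86
- spectrometer+drill+radar+lidar: mass 3+2+11+6=22, value 22+25+29+8=84
Best: 96 sci.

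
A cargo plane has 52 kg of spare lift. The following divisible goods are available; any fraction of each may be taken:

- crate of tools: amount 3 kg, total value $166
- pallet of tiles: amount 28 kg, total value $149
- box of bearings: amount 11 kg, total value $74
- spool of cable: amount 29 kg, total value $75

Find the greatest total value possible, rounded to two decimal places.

414.86

Take in order of value per unit:
- crate of tools (166/3 per unit): all 3 → value 166, running total 166.00
- box of bearings (74/11 per unit): all 11 → value 74, running total 240.00
- pallet of tiles (149/28 per unit): all 28 → value 149, running total 389.00
- spool of cable (75/29 per unit): 10 of 29 → value 10×75/29 = 25.8621, running total 414.86
Total 414.86.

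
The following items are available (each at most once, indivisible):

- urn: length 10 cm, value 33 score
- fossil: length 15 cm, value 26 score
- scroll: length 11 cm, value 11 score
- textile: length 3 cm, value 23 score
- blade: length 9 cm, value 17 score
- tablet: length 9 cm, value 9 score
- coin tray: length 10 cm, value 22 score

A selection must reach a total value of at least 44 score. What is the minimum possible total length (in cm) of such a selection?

13

Subsets with value ≥ 44, sorted by total length:
- urn+textile: length 13, value 56
- textile+coin tray: length 13, value 45
Minimum length: 13 cm.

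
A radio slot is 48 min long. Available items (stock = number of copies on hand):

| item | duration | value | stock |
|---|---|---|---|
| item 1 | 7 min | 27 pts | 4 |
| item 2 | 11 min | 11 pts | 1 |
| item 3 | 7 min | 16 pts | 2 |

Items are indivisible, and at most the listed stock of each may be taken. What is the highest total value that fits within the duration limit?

Top feasible selections:
- 4×item 1 + 2×item 3: duration 42, value 140
- 4×item 1 + 1×item 2 + 1×item 3: duration 46, value 135
- 4×item 1 + 1×item 3: duration 35, value 124
Best: 140 pts.

140 pts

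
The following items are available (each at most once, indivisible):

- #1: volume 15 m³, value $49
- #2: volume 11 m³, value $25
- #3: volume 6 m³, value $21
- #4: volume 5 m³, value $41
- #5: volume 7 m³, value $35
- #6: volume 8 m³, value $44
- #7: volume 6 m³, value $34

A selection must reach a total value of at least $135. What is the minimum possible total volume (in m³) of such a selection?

25

Subsets with value ≥ 135, sorted by total volume:
- #3+#4+#6+#7: volume 25, value 140
- #4+#5+#6+#7: volume 26, value 154
Minimum volume: 25 m³.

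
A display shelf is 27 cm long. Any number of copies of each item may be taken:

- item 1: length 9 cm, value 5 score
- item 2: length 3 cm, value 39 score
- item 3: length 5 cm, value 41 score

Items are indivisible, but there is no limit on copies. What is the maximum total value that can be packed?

Best value-per-unit is item 2 at 39/3, and filling with it alone uses length 9×3=27. No mix of the others beats 9×39 = 351.

351 score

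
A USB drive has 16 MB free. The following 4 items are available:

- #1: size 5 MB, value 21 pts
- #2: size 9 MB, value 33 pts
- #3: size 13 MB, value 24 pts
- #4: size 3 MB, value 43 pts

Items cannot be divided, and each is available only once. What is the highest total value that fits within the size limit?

Check high-value combinations within 16 MB:
- #2+#4: size 9+3=12, value 33+43=76
- #3+#4: size 13+3=16, value 24+43=67
- #1+#4: size 5+3=8, value 21+43=64
Best: 76 pts.

76 pts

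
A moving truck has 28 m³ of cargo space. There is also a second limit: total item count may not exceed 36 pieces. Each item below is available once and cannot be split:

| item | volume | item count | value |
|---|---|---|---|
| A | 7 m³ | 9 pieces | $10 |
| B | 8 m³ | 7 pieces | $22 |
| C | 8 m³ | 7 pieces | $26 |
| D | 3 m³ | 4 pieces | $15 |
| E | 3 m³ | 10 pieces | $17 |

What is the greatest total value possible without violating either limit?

Feasible sets respecting both limits:
- B+C+D+E: volume 22, item count 28, value 80
- A+B+C+E: volume 26, item count 33, value 75
- A+B+C+D: volume 26, item count 27, value 73
Best: $80.

$80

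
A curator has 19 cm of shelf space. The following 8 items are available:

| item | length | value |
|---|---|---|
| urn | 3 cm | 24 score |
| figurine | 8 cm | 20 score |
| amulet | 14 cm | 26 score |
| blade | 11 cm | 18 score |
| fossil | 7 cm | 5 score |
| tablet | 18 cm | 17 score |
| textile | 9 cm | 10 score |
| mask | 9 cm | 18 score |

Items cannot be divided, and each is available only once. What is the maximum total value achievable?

50 score

Check high-value combinations within 19 cm:
- urn+amulet: length 3+14=17, value 24+26=50
- urn+figurine+fossil: length 3+8+7=18, value 24+20+5=49
- urn+fossil+mask: length 3+7+9=19, value 24+5+18=47
- urn+figurine: length 3+8=11, value 24+20=44
- urn+mask: length 3+9=12, value 24+18=42
Best: 50 score.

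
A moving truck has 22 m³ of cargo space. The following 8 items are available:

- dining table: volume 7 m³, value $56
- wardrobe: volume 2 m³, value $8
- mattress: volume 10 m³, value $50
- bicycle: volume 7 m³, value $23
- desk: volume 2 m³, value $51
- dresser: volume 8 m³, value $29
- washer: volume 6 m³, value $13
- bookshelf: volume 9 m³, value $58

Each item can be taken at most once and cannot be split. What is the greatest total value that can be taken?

Check high-value combinations within 22 m³:
- dining table+wardrobe+desk+bookshelf: volume 7+2+2+9=20, value 56+8+51+58=173
- dining table+desk+bookshelf: volume 7+2+9=18, value 56+51+58=165
- dining table+wardrobe+mattress+desk: volume 7+2+10+2=21, value 56+8+50+51=165
- mattress+desk+bookshelf: volume 10+2+9=21, value 50+51+58=159
- dining table+mattress+desk: volume 7+10+2=19, value 56+50+51=157
Best: $173.

$173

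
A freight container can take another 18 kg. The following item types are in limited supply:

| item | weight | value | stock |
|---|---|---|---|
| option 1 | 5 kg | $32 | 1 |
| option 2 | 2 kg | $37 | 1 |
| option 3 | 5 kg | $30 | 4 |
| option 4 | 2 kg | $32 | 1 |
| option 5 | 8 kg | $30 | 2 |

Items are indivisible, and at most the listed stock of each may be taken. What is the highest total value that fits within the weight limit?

Best selections within weight 18 and stock limits:
- 1×option 1 + 1×option 2 + 1×option 3 + 1×option 4: weight 14, value 131
- 1×option 1 + 1×option 2 + 1×option 4 + 1×option 5: weight 17, value 131
- 1×option 2 + 2×option 3 + 1×option 4: weight 14, value 129
Best: $131.

$131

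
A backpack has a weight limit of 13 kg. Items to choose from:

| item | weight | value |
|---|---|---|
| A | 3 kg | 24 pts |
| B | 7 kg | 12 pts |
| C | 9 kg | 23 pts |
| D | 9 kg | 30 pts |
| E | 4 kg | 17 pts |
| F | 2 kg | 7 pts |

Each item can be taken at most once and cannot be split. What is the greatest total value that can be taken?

54 pts

Check high-value combinations within 13 kg:
- A+D: weight 3+9=12, value 24+30=54
- A+E+F: weight 3+4+2=9, value 24+17+7=48
- A+C: weight 3+9=12, value 24+23=47
Best: 54 pts.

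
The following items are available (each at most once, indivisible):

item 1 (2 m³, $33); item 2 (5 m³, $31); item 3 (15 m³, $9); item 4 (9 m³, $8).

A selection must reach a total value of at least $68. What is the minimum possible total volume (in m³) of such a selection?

Subsets with value ≥ 68, sorted by total volume:
- item 1+item 2+item 4: volume 16, value 72
- item 1+item 2+item 3: volume 22, value 73
Minimum volume: 16 m³.

16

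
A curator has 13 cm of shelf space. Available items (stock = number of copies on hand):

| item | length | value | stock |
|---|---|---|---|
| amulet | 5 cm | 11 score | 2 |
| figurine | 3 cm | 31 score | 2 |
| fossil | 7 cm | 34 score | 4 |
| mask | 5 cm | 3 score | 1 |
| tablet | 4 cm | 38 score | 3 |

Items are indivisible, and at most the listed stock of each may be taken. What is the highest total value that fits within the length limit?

114 score

Best selections within length 13 and stock limits:
- 3×tablet: length 12, value 114
- 1×figurine + 2×tablet: length 11, value 107
- 2×figurine + 1×tablet: length 10, value 100
Best: 114 score.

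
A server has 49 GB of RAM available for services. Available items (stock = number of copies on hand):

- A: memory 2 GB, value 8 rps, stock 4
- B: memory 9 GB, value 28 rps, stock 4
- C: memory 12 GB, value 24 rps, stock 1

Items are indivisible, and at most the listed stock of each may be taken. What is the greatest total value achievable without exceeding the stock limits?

144 rps

Best selections within memory 49 and stock limits:
- 4×A + 4×B: memory 44, value 144
- 4×A + 3×B + 1×C: memory 47, value 140
- 3×A + 4×B: memory 42, value 136
- 4×B + 1×C: memory 48, value 136
Best: 144 rps.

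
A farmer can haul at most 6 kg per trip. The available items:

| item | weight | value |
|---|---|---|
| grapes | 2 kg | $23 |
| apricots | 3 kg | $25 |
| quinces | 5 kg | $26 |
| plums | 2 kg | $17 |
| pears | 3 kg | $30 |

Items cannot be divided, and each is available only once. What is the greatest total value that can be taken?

Check high-value combinations within 6 kg:
- apricots+pears: weight 3+3=6, value 25+30=55
- grapes+pears: weight 2+3=5, value 23+30=53
- grapes+apricots: weight 2+3=5, value 23+25=48
Best: $55.

$55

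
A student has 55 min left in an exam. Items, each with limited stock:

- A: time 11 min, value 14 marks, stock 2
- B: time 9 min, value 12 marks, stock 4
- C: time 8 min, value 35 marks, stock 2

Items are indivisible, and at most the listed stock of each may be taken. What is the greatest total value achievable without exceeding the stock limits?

Best selections within time 55 and stock limits:
- 1×A + 3×B + 2×C: time 54, value 120
- 4×B + 2×C: time 52, value 118
- 2×A + 1×B + 2×C: time 47, value 110
- 1×A + 2×B + 2×C: time 45, value 108
Best: 120 marks.

120 marks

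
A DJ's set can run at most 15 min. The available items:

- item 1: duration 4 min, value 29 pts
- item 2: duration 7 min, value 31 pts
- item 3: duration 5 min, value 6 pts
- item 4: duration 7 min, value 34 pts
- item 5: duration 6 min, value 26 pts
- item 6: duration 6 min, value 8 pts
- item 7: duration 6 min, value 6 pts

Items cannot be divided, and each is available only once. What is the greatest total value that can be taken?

Check high-value combinations within 15 min:
- item 2+item 4: duration 7+7=14, value 31+34=65
- item 1+item 4: duration 4+7=11, value 29+34=63
- item 1+item 3+item 5: duration 4+5+6=15, value 29+6+26=61
- item 1+item 2: duration 4+7=11, value 29+31=60
Best: 65 pts.

65 pts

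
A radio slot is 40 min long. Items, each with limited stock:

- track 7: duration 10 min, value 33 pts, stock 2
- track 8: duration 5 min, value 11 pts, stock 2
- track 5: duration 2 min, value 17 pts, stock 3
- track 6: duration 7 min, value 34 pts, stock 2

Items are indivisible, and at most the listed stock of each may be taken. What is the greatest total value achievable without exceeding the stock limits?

185 pts

Top feasible selections:
- 2×track 7 + 3×track 5 + 2×track 6: duration 40, value 185
- 1×track 7 + 2×track 8 + 3×track 5 + 2×track 6: duration 40, value 174
- 2×track 7 + 2×track 5 + 2×track 6: duration 38, value 168
Best: 185 pts.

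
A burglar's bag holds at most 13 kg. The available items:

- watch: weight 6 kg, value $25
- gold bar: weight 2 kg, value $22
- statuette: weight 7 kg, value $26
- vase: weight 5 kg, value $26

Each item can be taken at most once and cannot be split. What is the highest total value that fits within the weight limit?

Check high-value combinations within 13 kg:
- watch+gold bar+vase: weight 6+2+5=13, value 25+22+26=73
- statuette+vase: weight 7+5=12, value 26+26=52
- watch+vase: weight 6+5=11, value 25+26=51
- watch+statuette: weight 6+7=13, value 25+26=51
- gold bar+vase: weight 2+5=7, value 22+26=48
Best: $73.

$73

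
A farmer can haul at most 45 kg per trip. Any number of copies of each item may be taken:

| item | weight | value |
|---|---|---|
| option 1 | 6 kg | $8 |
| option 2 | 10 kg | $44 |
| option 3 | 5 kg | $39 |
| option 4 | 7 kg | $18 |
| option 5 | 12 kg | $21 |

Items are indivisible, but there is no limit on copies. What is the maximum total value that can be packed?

$351

Best value-per-unit is option 3 at 39/5, and filling with it alone uses weight 9×5=45. No mix of the others beats 9×39 = 351.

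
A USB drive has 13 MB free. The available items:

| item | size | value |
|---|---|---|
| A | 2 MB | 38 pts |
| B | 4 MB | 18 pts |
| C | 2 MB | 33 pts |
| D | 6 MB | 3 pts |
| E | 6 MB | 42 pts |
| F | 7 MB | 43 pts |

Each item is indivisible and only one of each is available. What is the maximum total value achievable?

114 pts

Check high-value combinations within 13 MB:
- A+C+F: size 2+2+7=11, value 38+33+43=114
- A+C+E: size 2+2+6=10, value 38+33+42=113
- A+B+F: size 2+4+7=13, value 38+18+43=99
- A+B+E: size 2+4+6=12, value 38+18+42=98
Best: 114 pts.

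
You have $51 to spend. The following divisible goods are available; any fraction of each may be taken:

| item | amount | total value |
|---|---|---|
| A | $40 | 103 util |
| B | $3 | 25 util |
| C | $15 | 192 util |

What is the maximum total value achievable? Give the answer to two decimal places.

Take in order of value per unit:
- C (192/15 per unit): all 15 → value 192, running total 192.00
- B (25/3 per unit): all 3 → value 25, running total 217.00
- A (103/40 per unit): 33 of 40 → value 33×103/40 = 84.9750, running total 301.98
Total 301.98.

301.98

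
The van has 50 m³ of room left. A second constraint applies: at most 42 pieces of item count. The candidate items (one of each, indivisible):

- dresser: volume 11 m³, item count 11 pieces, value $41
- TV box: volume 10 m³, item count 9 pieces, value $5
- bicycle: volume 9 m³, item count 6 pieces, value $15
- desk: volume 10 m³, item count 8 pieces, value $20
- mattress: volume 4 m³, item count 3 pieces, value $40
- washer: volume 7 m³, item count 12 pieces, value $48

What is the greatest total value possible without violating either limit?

$164

Feasible sets respecting both limits:
- dresser+bicycle+desk+mattress+washer: volume 41, item count 40, value 164
- dresser+TV box+bicycle+mattress+washer: volume 41, item count 41, value 149
- dresser+desk+mattress+washer: volume 32, item count 34, value 149
- dresser+bicycle+mattress+washer: volume 31, item count 32, value 144
Best: $164.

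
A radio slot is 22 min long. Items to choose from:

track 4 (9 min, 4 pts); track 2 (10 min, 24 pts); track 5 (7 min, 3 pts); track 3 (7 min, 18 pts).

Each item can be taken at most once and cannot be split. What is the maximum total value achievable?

Check high-value combinations within 22 min:
- track 2+track 3: duration 10+7=17, value 24+18=42
- track 4+track 2: duration 9+10=19, value 4+24=28
- track 2+track 5: duration 10+7=17, value 24+3=27
- track 2: duration 10, value 24
Best: 42 pts.

42 pts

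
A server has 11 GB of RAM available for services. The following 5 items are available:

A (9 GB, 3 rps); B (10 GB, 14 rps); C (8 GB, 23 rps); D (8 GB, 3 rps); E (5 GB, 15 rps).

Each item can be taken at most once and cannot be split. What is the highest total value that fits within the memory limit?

23 rps

Check high-value combinations within 11 GB:
- C: memory 8, value 23
- E: memory 5, value 15
- B: memory 10, value 14
- D: memory 8, value 3
- A: memory 9, value 3
Best: 23 rps.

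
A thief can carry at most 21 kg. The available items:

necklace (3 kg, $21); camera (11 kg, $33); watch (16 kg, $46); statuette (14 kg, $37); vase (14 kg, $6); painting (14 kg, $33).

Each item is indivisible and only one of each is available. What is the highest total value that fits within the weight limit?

This is a 0/1 knapsack; check combinations near the capacity.
- necklace+watch: weight 3+16=19, value 21+46=67
- necklace+statuette: weight 3+14=17, value 21+37=58
- necklace+camera: weight 3+11=14, value 21+33=54
- necklace+painting: weight 3+14=17, value 21+33=54
Best: $67.

$67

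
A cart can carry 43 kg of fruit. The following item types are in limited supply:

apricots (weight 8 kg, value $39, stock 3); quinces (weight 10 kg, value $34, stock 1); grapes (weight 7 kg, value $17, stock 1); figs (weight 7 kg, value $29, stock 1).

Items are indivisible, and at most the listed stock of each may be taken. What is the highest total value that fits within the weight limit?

$180

Top feasible selections:
- 3×apricots + 1×quinces + 1×figs: weight 41, value 180
- 3×apricots + 1×quinces + 1×grapes: weight 41, value 168
- 3×apricots + 1×grapes + 1×figs: weight 38, value 163
Best: $180.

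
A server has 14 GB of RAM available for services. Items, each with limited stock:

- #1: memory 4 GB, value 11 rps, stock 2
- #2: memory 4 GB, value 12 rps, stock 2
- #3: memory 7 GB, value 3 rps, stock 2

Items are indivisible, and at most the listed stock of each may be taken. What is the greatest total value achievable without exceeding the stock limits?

Top feasible selections:
- 1×#1 + 2×#2: memory 12, value 35
- 2×#1 + 1×#2: memory 12, value 34
- 2×#2: memory 8, value 24
- 1×#1 + 1×#2: memory 8, value 23
Best: 35 rps.

35 rps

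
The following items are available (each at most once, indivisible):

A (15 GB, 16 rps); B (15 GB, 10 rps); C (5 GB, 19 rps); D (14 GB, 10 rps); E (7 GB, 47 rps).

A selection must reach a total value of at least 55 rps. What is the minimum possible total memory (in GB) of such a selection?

Subsets with value ≥ 55, sorted by total memory:
- C+E: memory 12, value 66
- D+E: memory 21, value 57
Minimum memory: 12 GB.

12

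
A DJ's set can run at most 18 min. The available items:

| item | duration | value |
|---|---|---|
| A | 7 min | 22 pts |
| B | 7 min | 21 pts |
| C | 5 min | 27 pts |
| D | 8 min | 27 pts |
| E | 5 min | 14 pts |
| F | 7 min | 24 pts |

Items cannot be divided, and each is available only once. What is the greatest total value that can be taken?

Check high-value combinations within 18 min:
- C+D+E: duration 5+8+5=18, value 27+27+14=68
- C+E+F: duration 5+5+7=17, value 27+14+24=65
- A+C+E: duration 7+5+5=17, value 22+27+14=63
- B+C+E: duration 7+5+5=17, value 21+27+14=62
Best: 68 pts.

68 pts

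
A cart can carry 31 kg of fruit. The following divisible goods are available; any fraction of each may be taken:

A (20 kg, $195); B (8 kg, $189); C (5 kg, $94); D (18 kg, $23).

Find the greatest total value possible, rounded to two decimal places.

Take in order of value per unit:
- B (189/8 per unit): all 8 → value 189, running total 189.00
- C (94/5 per unit): all 5 → value 94, running total 283.00
- A (195/20 per unit): 18 of 20 → value 18×195/20 = 175.5000, running total 458.50
Total 458.50.

458.50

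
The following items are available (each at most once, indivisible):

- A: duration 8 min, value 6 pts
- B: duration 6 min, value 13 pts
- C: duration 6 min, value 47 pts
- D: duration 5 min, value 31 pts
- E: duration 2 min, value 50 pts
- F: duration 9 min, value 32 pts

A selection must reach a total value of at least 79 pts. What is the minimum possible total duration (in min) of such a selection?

Subsets with value ≥ 79, sorted by total duration:
- D+E: duration 7, value 81
- C+E: duration 8, value 97
Minimum duration: 7 min.

7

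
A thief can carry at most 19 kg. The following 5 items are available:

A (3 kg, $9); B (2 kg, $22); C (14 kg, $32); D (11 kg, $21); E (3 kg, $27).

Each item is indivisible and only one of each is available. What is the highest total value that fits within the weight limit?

Check high-value combinations within 19 kg:
- B+C+E: weight 2+14+3=19, value 22+32+27=81
- A+B+D+E: weight 3+2+11+3=19, value 9+22+21+27=79
- B+D+E: weight 2+11+3=16, value 22+21+27=70
Best: $81.

$81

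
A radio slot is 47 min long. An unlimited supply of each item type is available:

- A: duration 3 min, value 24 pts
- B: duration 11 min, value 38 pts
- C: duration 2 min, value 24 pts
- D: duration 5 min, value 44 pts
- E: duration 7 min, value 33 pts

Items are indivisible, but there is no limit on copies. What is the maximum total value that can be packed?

Best value-per-unit is C at 24/2; filling with it alone gives 23×24 = 552.
Optimal mix: 1×A + 22×C → duration 47, value 552.

552 pts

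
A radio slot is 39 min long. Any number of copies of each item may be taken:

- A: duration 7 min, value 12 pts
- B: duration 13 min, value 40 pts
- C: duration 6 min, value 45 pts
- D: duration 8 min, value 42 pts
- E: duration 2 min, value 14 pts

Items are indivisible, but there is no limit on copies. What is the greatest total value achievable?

284 pts

Best value-per-unit is C at 45/6; filling with it alone gives 6×45 = 270.
Optimal mix: 6×C + 1×E → duration 38, value 284.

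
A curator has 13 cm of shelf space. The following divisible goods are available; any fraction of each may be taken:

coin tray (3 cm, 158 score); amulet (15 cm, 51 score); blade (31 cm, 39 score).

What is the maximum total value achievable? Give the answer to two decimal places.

Take in order of value per unit:
- coin tray (158/3 per unit): all 3 → value 158, running total 158.00
- amulet (51/15 per unit): 10 of 15 → value 10×51/15 = 34.0000, running total 192.00
Total 192.00.

192.00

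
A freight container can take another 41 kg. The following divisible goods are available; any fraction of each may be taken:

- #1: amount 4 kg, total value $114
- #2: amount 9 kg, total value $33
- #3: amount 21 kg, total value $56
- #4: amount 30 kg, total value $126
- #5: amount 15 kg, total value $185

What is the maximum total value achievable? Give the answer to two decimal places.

Take in order of value per unit:
- #1 (114/4 per unit): all 4 → value 114, running total 114.00
- #5 (185/15 per unit): all 15 → value 185, running total 299.00
- #4 (126/30 per unit): 22 of 30 → value 22×126/30 = 92.4000, running total 391.40
Total 391.40.

391.40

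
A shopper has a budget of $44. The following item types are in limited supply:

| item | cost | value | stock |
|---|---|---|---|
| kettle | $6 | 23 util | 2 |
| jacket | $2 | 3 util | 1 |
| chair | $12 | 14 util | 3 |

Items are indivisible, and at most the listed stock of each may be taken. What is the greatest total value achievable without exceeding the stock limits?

77 util

Best selections within cost 44 and stock limits:
- 2×kettle + 1×jacket + 2×chair: cost 38, value 77
- 2×kettle + 2×chair: cost 36, value 74
- 1×kettle + 1×jacket + 3×chair: cost 44, value 68
Best: 77 util.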